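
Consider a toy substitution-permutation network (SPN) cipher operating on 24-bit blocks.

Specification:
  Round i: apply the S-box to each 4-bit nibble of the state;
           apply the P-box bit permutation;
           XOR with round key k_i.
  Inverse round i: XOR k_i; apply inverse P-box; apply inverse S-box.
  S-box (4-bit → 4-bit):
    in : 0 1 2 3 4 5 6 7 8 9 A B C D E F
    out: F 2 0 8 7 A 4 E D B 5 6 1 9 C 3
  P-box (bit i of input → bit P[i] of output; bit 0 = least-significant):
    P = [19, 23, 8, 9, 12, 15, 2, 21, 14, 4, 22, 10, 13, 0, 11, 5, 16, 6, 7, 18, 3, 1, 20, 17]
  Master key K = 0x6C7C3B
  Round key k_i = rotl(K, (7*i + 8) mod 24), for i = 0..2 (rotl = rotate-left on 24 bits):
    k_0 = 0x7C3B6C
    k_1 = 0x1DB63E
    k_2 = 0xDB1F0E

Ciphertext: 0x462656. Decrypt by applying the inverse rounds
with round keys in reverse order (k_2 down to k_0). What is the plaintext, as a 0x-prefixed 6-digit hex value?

s_0 = ciphertext = 0x462656
s_1 = InvRound(s_0, k_2) = 0xA9A1C4
s_2 = InvRound(s_1, k_1) = 0x4735D7
s_3 = InvRound(s_2, k_0) = 0x0A753D

0x0A753D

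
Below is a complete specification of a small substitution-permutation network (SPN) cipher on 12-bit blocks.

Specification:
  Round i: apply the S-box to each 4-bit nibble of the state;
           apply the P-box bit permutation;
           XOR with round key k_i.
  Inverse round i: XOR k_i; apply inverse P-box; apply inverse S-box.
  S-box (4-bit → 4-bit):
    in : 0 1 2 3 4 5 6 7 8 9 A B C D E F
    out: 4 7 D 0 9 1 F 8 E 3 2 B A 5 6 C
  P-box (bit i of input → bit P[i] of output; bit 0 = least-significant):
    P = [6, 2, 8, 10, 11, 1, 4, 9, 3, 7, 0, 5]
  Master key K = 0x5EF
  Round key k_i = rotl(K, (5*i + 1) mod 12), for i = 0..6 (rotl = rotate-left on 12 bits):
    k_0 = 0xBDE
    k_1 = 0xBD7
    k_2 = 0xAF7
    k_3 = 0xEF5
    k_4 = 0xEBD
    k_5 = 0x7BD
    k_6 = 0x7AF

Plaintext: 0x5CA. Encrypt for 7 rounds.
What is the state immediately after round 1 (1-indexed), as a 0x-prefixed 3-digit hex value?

s_0 = plaintext = 0x5CA
s_1 = Round(s_0, k_0) = 0x9D0
s_2 = Round(s_1, k_1) = 0x24F
s_3 = Round(s_2, k_2) = 0x5DE
s_4 = Round(s_3, k_3) = 0x7E9
s_5 = Round(s_4, k_4) = 0xECB
s_6 = Round(s_5, k_5) = 0x17A
s_7 = Round(s_6, k_6) = 0x522

0x9D0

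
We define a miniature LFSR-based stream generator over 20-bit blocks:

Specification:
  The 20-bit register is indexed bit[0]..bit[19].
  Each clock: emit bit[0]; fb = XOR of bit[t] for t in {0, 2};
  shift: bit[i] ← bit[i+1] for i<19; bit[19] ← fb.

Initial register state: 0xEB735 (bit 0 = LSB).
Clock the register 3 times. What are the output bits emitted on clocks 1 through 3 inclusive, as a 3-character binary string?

reg_0 = 0xEB735
clock 1: out=1, reg = 0x75B9A
clock 2: out=0, reg = 0x3ADCD
clock 3: out=1, reg = 0x1D6E6

101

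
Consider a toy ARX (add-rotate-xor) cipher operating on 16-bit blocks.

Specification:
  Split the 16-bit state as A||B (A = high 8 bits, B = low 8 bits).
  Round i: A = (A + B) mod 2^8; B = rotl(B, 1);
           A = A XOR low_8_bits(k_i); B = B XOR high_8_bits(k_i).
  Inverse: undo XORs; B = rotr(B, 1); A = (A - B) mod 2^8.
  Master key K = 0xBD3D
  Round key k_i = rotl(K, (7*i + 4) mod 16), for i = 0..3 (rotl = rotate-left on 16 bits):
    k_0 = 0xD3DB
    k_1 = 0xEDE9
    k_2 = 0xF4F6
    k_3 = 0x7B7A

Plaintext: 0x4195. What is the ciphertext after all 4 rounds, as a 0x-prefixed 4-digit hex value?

0xB0E2

s_0 = plaintext = 0x4195
s_1 = Round(s_0, k_0) = 0x0DF8
s_2 = Round(s_1, k_1) = 0xEC1C
s_3 = Round(s_2, k_2) = 0xFECC
s_4 = Round(s_3, k_3) = 0xB0E2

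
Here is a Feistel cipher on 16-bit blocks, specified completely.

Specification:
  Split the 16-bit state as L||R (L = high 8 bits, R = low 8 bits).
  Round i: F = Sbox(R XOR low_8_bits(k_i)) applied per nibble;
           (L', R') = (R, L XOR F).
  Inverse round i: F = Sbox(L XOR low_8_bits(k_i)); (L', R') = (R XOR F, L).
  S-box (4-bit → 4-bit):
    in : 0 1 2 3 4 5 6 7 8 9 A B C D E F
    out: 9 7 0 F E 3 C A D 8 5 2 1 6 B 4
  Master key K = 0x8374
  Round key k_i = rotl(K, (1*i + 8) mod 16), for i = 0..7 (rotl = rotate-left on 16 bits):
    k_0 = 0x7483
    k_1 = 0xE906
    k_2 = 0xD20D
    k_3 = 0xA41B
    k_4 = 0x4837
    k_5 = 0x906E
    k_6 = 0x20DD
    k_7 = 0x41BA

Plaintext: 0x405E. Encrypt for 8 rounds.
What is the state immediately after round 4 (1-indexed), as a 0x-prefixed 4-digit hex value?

s_0 = plaintext = 0x405E
s_1 = Round(s_0, k_0) = 0x5E26
s_2 = Round(s_1, k_1) = 0x2657
s_3 = Round(s_2, k_2) = 0x5713
s_4 = Round(s_3, k_3) = 0x13CA
s_5 = Round(s_4, k_4) = 0xCA55
s_6 = Round(s_5, k_5) = 0x5538
s_7 = Round(s_6, k_6) = 0x38E6
s_8 = Round(s_7, k_7) = 0xE609

0x13CA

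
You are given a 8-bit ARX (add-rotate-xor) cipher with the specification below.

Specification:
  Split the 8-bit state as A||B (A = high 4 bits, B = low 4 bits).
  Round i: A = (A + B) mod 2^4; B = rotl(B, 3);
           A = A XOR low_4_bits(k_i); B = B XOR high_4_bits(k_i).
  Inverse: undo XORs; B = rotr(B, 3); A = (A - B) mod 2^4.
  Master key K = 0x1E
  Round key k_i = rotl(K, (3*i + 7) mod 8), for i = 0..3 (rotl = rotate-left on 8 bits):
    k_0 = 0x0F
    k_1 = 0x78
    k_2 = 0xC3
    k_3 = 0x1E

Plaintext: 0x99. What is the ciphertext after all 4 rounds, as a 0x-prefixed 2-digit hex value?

0xB3

s_0 = plaintext = 0x99
s_1 = Round(s_0, k_0) = 0xDC
s_2 = Round(s_1, k_1) = 0x11
s_3 = Round(s_2, k_2) = 0x14
s_4 = Round(s_3, k_3) = 0xB3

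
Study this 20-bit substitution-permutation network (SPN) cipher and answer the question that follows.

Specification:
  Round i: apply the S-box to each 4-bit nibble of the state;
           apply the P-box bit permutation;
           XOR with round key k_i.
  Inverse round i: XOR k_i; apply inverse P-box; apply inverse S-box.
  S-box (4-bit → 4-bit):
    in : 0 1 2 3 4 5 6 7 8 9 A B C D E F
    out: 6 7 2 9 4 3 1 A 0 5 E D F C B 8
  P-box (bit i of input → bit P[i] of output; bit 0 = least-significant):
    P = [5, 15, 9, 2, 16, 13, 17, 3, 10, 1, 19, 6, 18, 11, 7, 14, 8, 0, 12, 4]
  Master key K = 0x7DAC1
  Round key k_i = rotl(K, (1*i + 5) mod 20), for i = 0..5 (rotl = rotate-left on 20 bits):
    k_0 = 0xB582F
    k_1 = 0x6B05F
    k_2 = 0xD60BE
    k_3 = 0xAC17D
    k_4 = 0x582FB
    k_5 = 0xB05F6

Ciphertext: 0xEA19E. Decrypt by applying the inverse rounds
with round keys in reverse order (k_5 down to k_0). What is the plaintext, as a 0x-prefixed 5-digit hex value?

s_0 = ciphertext = 0xEA19E
s_1 = InvRound(s_0, k_5) = 0x863E5
s_2 = InvRound(s_1, k_4) = 0x330E7
s_3 = InvRound(s_2, k_3) = 0xBD0E2
s_4 = InvRound(s_3, k_2) = 0xD6FA7
s_5 = InvRound(s_4, k_1) = 0xBABB1
s_6 = InvRound(s_5, k_0) = 0xBD27A

0xBD27A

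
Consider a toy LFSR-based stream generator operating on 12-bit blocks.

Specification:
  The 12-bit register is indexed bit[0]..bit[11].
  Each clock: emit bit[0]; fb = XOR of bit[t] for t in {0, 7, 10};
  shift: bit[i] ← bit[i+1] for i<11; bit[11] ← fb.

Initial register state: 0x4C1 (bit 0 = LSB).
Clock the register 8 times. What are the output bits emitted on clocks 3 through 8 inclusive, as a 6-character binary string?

000011

reg_0 = 0x4C1
clock 1: out=1, reg = 0xA60
clock 2: out=0, reg = 0x530
clock 3: out=0, reg = 0xA98
clock 4: out=0, reg = 0xD4C
clock 5: out=0, reg = 0xEA6
clock 6: out=0, reg = 0x753
clock 7: out=1, reg = 0x3A9
clock 8: out=1, reg = 0x1D4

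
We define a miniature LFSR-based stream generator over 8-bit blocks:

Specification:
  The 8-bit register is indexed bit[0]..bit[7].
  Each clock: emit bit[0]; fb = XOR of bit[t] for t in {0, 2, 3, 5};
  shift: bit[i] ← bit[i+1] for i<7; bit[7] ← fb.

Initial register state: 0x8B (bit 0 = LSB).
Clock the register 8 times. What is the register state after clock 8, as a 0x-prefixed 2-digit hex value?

0xDC

reg_0 = 0x8B
clock 1: out=1, reg = 0x45
clock 2: out=1, reg = 0x22
clock 3: out=0, reg = 0x91
clock 4: out=1, reg = 0xC8
clock 5: out=0, reg = 0xE4
clock 6: out=0, reg = 0x72
clock 7: out=0, reg = 0xB9
clock 8: out=1, reg = 0xDC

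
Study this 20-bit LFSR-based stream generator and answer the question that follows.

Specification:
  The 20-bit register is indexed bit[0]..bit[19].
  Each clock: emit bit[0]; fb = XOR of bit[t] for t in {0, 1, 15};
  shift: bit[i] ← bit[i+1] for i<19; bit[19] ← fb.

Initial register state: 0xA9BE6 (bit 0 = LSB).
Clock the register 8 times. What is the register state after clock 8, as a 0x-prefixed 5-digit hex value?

0x00A9B

reg_0 = 0xA9BE6
clock 1: out=0, reg = 0x54DF3
clock 2: out=1, reg = 0x2A6F9
clock 3: out=1, reg = 0x1537C
clock 4: out=0, reg = 0x0A9BE
clock 5: out=0, reg = 0x054DF
clock 6: out=1, reg = 0x02A6F
clock 7: out=1, reg = 0x01537
clock 8: out=1, reg = 0x00A9B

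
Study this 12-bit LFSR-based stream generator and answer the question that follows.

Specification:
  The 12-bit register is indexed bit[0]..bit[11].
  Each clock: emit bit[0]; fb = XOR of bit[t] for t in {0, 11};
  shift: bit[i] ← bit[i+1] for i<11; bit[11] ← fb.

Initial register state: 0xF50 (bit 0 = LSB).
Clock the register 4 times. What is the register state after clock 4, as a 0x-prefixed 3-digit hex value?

reg_0 = 0xF50
clock 1: out=0, reg = 0xFA8
clock 2: out=0, reg = 0xFD4
clock 3: out=0, reg = 0xFEA
clock 4: out=0, reg = 0xFF5

0xFF5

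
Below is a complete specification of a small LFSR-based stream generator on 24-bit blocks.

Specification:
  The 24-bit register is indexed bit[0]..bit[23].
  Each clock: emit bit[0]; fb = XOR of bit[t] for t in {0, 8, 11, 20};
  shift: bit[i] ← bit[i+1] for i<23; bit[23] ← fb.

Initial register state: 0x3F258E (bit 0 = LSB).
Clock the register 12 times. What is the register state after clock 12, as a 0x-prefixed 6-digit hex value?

0x58C3F2

reg_0 = 0x3F258E
clock 1: out=0, reg = 0x1F92C7
clock 2: out=1, reg = 0x0FC963
clock 3: out=1, reg = 0x87E4B1
clock 4: out=1, reg = 0xC3F258
clock 5: out=0, reg = 0x61F92C
clock 6: out=0, reg = 0x30FC96
clock 7: out=0, reg = 0x187E4B
clock 8: out=1, reg = 0x8C3F25
clock 9: out=1, reg = 0xC61F92
clock 10: out=0, reg = 0x630FC9
clock 11: out=1, reg = 0xB187E4
clock 12: out=0, reg = 0x58C3F2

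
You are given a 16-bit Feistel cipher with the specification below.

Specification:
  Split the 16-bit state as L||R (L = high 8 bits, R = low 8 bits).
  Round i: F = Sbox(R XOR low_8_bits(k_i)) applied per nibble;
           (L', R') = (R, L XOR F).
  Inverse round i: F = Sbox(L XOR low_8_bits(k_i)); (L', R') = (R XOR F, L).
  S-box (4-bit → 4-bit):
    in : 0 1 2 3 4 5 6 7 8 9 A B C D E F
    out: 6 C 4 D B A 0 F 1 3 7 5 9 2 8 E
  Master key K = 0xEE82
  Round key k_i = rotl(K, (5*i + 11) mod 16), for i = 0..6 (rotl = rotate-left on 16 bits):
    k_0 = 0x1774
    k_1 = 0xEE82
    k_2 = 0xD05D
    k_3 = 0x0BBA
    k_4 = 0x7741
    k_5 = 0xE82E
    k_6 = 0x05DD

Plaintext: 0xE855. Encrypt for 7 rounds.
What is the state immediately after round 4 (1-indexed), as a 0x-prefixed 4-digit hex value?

s_0 = plaintext = 0xE855
s_1 = Round(s_0, k_0) = 0x55A4
s_2 = Round(s_1, k_1) = 0xA415
s_3 = Round(s_2, k_2) = 0x1515
s_4 = Round(s_3, k_3) = 0x156B
s_5 = Round(s_4, k_4) = 0x6B52
s_6 = Round(s_5, k_5) = 0x5292
s_7 = Round(s_6, k_6) = 0x92EC

0x156B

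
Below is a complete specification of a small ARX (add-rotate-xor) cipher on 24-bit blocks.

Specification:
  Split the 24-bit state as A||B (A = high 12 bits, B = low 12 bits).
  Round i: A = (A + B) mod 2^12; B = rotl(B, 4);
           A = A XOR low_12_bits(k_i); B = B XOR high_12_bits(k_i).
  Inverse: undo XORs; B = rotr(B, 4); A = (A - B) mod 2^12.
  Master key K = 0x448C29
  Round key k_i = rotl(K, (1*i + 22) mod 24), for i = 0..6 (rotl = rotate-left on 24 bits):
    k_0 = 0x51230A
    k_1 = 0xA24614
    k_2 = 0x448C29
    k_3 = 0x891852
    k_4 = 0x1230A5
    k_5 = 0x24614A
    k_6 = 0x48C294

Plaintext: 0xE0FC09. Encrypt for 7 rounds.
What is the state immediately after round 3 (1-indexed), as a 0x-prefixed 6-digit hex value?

s_0 = plaintext = 0xE0FC09
s_1 = Round(s_0, k_0) = 0x91258E
s_2 = Round(s_1, k_1) = 0x8B42C1
s_3 = Round(s_2, k_2) = 0x75C85A
s_4 = Round(s_3, k_3) = 0x7E4D39
s_5 = Round(s_4, k_4) = 0x5B82BE
s_6 = Round(s_5, k_5) = 0x93C9A4
s_7 = Round(s_6, k_6) = 0x074EC5

0x75C85A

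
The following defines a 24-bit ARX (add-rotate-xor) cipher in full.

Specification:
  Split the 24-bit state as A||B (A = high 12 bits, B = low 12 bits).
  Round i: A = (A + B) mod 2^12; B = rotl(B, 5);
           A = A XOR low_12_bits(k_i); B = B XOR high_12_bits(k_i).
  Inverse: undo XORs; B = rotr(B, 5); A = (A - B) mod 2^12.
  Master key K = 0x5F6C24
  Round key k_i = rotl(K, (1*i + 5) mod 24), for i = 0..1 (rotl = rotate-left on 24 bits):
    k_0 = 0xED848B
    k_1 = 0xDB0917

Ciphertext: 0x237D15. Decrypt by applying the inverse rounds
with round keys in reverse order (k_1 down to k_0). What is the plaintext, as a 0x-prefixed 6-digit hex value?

0xD2EEE2

s_0 = ciphertext = 0x237D15
s_1 = InvRound(s_0, k_1) = 0x89B285
s_2 = InvRound(s_1, k_0) = 0xD2EEE2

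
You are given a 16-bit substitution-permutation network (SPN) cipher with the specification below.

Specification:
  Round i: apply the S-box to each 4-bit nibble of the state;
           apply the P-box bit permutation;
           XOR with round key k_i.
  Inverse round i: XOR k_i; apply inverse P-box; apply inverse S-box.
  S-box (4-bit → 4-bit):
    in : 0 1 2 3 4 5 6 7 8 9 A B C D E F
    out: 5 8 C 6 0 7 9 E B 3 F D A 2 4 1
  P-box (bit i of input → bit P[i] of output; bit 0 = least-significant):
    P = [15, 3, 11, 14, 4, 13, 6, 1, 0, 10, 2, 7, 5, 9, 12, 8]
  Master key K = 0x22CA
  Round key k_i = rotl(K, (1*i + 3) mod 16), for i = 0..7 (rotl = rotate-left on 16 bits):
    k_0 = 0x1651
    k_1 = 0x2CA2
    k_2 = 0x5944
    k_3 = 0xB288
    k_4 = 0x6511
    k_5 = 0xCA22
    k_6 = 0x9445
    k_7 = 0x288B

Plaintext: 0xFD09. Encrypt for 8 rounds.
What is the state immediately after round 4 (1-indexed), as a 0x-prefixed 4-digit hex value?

0x6637

s_0 = plaintext = 0xFD09
s_1 = Round(s_0, k_0) = 0x9229
s_2 = Round(s_1, k_1) = 0xAE4C
s_3 = Round(s_2, k_2) = 0x0A68
s_4 = Round(s_3, k_3) = 0x6637
s_5 = Round(s_4, k_4) = 0x0CF8
s_6 = Round(s_5, k_5) = 0x1E9A
s_7 = Round(s_6, k_6) = 0x7D59
s_8 = Round(s_7, k_7) = 0x9FD3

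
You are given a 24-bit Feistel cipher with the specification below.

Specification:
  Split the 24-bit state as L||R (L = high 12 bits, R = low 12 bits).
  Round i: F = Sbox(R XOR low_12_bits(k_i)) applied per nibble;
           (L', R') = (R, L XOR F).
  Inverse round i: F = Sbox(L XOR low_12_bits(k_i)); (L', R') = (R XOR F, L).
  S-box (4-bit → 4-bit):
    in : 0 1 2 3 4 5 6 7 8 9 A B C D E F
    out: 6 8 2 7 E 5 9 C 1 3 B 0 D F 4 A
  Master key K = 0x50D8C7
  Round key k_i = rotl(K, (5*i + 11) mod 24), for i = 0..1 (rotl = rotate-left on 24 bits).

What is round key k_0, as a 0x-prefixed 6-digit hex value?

0xC63A86

K = 0x50D8C7
k_0 = rotl(K, (5*0+11) mod 24) = rotl(K, 11) = 0xC63A86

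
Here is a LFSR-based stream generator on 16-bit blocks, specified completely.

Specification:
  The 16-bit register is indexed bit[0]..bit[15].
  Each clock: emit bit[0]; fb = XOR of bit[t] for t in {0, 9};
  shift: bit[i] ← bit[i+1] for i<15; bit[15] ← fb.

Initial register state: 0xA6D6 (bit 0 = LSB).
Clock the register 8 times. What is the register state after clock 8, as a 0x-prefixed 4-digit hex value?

0x05A6

reg_0 = 0xA6D6
clock 1: out=0, reg = 0xD36B
clock 2: out=1, reg = 0x69B5
clock 3: out=1, reg = 0xB4DA
clock 4: out=0, reg = 0x5A6D
clock 5: out=1, reg = 0x2D36
clock 6: out=0, reg = 0x169B
clock 7: out=1, reg = 0x0B4D
clock 8: out=1, reg = 0x05A6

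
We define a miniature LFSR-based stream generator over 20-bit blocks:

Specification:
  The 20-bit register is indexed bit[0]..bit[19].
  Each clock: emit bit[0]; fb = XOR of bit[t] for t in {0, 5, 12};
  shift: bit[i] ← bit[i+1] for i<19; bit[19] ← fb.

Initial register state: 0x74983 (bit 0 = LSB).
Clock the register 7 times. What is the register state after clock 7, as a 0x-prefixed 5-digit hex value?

0x76E93

reg_0 = 0x74983
clock 1: out=1, reg = 0xBA4C1
clock 2: out=1, reg = 0xDD260
clock 3: out=0, reg = 0x6E930
clock 4: out=0, reg = 0xB7498
clock 5: out=0, reg = 0xDBA4C
clock 6: out=0, reg = 0xEDD26
clock 7: out=0, reg = 0x76E93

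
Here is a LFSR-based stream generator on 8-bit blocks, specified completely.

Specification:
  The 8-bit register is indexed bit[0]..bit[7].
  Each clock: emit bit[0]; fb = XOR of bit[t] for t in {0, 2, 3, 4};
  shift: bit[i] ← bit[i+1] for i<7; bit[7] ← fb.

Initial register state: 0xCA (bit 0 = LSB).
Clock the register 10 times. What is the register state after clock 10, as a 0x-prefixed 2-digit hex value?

reg_0 = 0xCA
clock 1: out=0, reg = 0xE5
clock 2: out=1, reg = 0x72
clock 3: out=0, reg = 0xB9
clock 4: out=1, reg = 0xDC
clock 5: out=0, reg = 0xEE
clock 6: out=0, reg = 0x77
clock 7: out=1, reg = 0xBB
clock 8: out=1, reg = 0xDD
clock 9: out=1, reg = 0x6E
clock 10: out=0, reg = 0x37

0x37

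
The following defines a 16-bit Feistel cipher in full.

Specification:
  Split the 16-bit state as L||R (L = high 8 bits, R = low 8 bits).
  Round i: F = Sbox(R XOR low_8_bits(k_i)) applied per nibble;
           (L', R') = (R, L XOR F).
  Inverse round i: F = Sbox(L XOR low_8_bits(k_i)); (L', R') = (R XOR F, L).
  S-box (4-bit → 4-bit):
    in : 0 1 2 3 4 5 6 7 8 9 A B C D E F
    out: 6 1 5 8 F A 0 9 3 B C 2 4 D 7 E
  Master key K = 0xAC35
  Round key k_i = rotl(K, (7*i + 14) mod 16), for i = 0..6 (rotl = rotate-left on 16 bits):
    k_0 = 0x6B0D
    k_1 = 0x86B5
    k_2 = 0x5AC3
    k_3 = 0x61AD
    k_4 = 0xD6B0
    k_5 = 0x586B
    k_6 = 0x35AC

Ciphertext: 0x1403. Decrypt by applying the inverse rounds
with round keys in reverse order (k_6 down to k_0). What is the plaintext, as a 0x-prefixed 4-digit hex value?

0x837B

s_0 = ciphertext = 0x1403
s_1 = InvRound(s_0, k_6) = 0x2014
s_2 = InvRound(s_1, k_5) = 0xE620
s_3 = InvRound(s_2, k_4) = 0x80E6
s_4 = InvRound(s_3, k_3) = 0xBB80
s_5 = InvRound(s_4, k_2) = 0x13BB
s_6 = InvRound(s_5, k_1) = 0x7B13
s_7 = InvRound(s_6, k_0) = 0x837B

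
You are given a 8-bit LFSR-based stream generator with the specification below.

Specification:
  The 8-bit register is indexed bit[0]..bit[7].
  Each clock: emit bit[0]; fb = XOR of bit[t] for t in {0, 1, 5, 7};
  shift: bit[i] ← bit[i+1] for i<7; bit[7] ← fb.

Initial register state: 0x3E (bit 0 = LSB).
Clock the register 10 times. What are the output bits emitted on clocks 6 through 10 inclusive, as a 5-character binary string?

reg_0 = 0x3E
clock 1: out=0, reg = 0x1F
clock 2: out=1, reg = 0x0F
clock 3: out=1, reg = 0x07
clock 4: out=1, reg = 0x03
clock 5: out=1, reg = 0x01
clock 6: out=1, reg = 0x80
clock 7: out=0, reg = 0xC0
clock 8: out=0, reg = 0xE0
clock 9: out=0, reg = 0x70
clock 10: out=0, reg = 0xB8

10000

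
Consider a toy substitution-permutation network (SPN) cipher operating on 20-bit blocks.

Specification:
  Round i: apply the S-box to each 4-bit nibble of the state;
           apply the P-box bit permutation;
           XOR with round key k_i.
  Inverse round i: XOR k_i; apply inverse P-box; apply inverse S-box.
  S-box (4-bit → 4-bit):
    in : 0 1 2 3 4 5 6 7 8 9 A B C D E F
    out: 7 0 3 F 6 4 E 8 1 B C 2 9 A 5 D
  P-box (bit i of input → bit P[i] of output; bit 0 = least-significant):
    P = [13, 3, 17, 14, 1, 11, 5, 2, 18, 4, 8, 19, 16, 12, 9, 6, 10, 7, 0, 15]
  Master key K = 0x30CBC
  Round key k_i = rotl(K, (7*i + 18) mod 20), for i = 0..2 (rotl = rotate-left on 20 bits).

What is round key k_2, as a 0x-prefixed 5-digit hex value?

0xBC30C

K = 0x30CBC
k_0 = rotl(K, (7*0+18) mod 20) = rotl(K, 18) = 0x0C32F
k_1 = rotl(K, (7*1+18) mod 20) = rotl(K, 5) = 0x19786
k_2 = rotl(K, (7*2+18) mod 20) = rotl(K, 12) = 0xBC30C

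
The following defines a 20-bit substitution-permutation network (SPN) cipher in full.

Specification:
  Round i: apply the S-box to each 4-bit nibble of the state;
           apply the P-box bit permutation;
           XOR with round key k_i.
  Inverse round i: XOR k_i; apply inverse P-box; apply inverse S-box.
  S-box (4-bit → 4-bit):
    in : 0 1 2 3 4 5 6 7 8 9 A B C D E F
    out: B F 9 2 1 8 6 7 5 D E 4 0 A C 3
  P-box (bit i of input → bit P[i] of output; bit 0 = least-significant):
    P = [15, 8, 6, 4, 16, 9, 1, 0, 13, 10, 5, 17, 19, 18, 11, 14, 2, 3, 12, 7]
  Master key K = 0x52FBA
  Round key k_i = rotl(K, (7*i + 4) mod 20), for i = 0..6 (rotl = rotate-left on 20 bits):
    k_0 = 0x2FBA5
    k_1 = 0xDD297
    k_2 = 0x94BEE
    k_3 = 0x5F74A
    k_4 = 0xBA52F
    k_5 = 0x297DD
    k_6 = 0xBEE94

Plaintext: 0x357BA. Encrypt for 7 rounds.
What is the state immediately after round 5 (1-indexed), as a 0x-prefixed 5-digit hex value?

0x01641

s_0 = plaintext = 0x357BA
s_1 = Round(s_0, k_0) = 0x29EDF
s_2 = Round(s_1, k_1) = 0x71932
s_3 = Round(s_2, k_2) = 0x7B1D2
s_4 = Round(s_3, k_3) = 0x74977
s_5 = Round(s_4, k_4) = 0x01641
s_6 = Round(s_5, k_5) = 0xF5A21
s_7 = Round(s_6, k_6) = 0x82BE9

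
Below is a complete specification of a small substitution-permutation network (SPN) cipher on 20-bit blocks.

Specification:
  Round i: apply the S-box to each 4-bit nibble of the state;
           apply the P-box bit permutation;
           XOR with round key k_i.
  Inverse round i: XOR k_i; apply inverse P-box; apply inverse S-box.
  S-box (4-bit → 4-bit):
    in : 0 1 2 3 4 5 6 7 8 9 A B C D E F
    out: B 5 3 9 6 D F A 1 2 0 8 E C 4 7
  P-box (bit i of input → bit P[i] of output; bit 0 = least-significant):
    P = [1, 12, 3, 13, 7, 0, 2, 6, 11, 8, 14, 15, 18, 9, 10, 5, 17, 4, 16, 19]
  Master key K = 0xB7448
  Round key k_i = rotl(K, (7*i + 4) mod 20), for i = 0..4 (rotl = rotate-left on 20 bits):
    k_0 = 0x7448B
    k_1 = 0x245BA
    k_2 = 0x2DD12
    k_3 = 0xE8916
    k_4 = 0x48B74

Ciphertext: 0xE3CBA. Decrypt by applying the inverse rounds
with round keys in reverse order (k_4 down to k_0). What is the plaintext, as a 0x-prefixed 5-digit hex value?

0xB920F

s_0 = ciphertext = 0xE3CBA
s_1 = InvRound(s_0, k_4) = 0x34756
s_2 = InvRound(s_1, k_3) = 0xDF5BA
s_3 = InvRound(s_2, k_2) = 0x5388D
s_4 = InvRound(s_3, k_1) = 0xF5F40
s_5 = InvRound(s_4, k_0) = 0xB920F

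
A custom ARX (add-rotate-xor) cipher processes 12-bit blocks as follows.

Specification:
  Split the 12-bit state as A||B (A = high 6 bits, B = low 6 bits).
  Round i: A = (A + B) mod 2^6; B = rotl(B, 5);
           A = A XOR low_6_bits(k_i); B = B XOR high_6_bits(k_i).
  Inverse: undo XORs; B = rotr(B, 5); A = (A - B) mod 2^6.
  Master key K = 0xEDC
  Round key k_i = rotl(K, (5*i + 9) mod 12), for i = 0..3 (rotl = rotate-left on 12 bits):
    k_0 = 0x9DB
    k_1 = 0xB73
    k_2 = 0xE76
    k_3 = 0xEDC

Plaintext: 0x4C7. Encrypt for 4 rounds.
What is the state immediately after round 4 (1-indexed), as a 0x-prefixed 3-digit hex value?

0xF7C

s_0 = plaintext = 0x4C7
s_1 = Round(s_0, k_0) = 0x044
s_2 = Round(s_1, k_1) = 0xDAF
s_3 = Round(s_2, k_2) = 0x4CE
s_4 = Round(s_3, k_3) = 0xF7C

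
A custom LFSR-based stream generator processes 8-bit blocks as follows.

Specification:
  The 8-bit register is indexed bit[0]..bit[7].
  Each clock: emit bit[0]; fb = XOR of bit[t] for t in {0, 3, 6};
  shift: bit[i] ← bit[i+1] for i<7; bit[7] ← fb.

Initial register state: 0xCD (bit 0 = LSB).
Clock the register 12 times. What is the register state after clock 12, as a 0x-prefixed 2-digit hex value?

reg_0 = 0xCD
clock 1: out=1, reg = 0xE6
clock 2: out=0, reg = 0xF3
clock 3: out=1, reg = 0x79
clock 4: out=1, reg = 0xBC
clock 5: out=0, reg = 0xDE
clock 6: out=0, reg = 0x6F
clock 7: out=1, reg = 0xB7
clock 8: out=1, reg = 0xDB
clock 9: out=1, reg = 0xED
clock 10: out=1, reg = 0xF6
clock 11: out=0, reg = 0xFB
clock 12: out=1, reg = 0xFD

0xFD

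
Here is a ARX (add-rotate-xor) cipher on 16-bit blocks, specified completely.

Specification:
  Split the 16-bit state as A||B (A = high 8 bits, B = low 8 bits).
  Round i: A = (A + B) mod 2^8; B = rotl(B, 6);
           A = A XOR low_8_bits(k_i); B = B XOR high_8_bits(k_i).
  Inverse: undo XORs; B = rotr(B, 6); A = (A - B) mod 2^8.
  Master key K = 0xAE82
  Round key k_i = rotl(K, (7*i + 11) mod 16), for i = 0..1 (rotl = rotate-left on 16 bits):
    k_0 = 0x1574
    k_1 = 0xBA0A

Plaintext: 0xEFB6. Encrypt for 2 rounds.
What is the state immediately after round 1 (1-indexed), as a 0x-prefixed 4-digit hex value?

s_0 = plaintext = 0xEFB6
s_1 = Round(s_0, k_0) = 0xD1B8
s_2 = Round(s_1, k_1) = 0x8394

0xD1B8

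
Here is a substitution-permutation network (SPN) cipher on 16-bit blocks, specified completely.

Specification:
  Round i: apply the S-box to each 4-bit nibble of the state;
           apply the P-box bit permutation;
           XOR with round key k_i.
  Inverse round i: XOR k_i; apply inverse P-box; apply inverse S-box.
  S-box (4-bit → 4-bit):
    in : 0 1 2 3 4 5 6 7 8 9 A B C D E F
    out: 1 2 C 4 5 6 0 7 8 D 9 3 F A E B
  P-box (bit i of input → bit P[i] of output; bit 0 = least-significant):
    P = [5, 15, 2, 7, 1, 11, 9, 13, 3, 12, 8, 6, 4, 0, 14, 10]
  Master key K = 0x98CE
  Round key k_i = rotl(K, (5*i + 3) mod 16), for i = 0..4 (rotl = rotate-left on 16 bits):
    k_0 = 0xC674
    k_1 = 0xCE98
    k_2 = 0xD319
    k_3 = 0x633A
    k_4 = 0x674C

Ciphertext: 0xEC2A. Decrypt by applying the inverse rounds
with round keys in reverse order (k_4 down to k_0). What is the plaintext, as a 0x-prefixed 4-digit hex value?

0xFF70

s_0 = ciphertext = 0xEC2A
s_1 = InvRound(s_0, k_4) = 0x6277
s_2 = InvRound(s_1, k_3) = 0x1963
s_3 = InvRound(s_2, k_2) = 0x4A7B
s_4 = InvRound(s_3, k_1) = 0xD80F
s_5 = InvRound(s_4, k_0) = 0xFF70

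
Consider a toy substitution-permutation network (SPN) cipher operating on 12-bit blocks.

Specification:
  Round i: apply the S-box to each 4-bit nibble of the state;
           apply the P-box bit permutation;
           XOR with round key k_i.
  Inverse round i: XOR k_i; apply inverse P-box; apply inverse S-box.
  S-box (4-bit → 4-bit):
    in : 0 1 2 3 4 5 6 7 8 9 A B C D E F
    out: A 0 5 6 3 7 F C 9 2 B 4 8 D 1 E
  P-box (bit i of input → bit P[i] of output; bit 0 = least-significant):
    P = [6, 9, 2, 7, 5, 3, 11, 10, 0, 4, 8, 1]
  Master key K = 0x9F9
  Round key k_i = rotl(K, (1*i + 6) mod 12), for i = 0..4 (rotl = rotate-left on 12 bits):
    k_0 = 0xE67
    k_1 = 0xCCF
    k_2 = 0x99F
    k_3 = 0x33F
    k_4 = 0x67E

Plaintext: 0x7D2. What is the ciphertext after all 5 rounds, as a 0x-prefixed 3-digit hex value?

s_0 = plaintext = 0x7D2
s_1 = Round(s_0, k_0) = 0x301
s_2 = Round(s_1, k_1) = 0x9D7
s_3 = Round(s_2, k_2) = 0x52B
s_4 = Round(s_3, k_3) = 0xA0A
s_5 = Round(s_4, k_4) = 0x0A5

0x0A5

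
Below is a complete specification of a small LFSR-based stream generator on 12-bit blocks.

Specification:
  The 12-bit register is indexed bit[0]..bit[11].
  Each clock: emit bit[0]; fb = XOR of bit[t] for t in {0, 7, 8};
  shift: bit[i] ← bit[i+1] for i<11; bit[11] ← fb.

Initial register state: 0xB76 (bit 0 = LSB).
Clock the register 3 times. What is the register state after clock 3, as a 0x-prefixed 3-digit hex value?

0x76E

reg_0 = 0xB76
clock 1: out=0, reg = 0xDBB
clock 2: out=1, reg = 0xEDD
clock 3: out=1, reg = 0x76E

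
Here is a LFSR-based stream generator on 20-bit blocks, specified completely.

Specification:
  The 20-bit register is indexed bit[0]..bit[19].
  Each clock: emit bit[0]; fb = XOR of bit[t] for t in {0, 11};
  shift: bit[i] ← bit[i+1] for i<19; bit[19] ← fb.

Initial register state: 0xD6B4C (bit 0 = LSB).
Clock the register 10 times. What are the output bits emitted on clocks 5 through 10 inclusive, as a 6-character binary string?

reg_0 = 0xD6B4C
clock 1: out=0, reg = 0xEB5A6
clock 2: out=0, reg = 0x75AD3
clock 3: out=1, reg = 0x3AD69
clock 4: out=1, reg = 0x1D6B4
clock 5: out=0, reg = 0x0EB5A
clock 6: out=0, reg = 0x875AD
clock 7: out=1, reg = 0xC3AD6
clock 8: out=0, reg = 0xE1D6B
clock 9: out=1, reg = 0x70EB5
clock 10: out=1, reg = 0x3875A

001011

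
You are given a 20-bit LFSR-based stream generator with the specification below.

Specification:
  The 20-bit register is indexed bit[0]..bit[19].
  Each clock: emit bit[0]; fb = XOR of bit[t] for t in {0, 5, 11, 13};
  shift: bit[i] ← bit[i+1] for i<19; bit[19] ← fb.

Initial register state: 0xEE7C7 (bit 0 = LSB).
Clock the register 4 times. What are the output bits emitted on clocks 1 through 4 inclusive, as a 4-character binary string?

reg_0 = 0xEE7C7
clock 1: out=1, reg = 0x773E3
clock 2: out=1, reg = 0xBB9F1
clock 3: out=1, reg = 0x5DCF8
clock 4: out=0, reg = 0x2EE7C

1110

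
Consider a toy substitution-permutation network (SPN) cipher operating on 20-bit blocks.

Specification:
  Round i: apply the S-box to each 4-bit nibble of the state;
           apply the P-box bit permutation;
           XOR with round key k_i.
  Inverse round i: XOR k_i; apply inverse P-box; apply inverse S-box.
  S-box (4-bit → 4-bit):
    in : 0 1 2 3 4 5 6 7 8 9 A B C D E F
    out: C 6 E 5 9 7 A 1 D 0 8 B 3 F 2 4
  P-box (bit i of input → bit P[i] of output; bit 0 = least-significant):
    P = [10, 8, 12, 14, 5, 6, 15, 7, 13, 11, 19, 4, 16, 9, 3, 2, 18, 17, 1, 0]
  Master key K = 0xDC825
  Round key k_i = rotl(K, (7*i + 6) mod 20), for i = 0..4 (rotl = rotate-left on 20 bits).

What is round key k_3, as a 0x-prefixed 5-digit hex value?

0x412EE

K = 0xDC825
k_0 = rotl(K, (7*0+6) mod 20) = rotl(K, 6) = 0x20977
k_1 = rotl(K, (7*1+6) mod 20) = rotl(K, 13) = 0x4BB90
k_2 = rotl(K, (7*2+6) mod 20) = rotl(K, 0) = 0xDC825
k_3 = rotl(K, (7*3+6) mod 20) = rotl(K, 7) = 0x412EE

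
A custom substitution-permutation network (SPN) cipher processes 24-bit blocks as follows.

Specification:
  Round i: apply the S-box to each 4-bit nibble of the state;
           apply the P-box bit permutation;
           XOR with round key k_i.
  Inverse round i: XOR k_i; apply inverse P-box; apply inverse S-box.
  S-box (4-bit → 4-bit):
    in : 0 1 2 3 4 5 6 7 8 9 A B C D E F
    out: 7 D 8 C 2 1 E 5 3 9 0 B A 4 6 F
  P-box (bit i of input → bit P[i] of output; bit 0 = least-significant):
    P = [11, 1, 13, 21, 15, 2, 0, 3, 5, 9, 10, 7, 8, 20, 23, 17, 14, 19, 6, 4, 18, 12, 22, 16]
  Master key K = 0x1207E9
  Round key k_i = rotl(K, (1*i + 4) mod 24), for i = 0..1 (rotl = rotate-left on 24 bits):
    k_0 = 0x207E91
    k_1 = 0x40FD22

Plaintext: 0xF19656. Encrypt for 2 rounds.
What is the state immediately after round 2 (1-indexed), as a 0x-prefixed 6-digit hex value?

s_0 = plaintext = 0xF19656
s_1 = Round(s_0, k_0) = 0x478943
s_2 = Round(s_1, k_1) = 0x708CC6

0x708CC6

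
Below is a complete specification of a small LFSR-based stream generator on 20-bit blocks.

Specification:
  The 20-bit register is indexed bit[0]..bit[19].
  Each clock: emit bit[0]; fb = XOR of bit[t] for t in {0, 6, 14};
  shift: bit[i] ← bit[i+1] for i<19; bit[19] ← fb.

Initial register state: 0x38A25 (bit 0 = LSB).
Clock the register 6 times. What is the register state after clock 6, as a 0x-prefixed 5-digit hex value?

0x0CE28

reg_0 = 0x38A25
clock 1: out=1, reg = 0x9C512
clock 2: out=0, reg = 0xCE289
clock 3: out=1, reg = 0x67144
clock 4: out=0, reg = 0x338A2
clock 5: out=0, reg = 0x19C51
clock 6: out=1, reg = 0x0CE28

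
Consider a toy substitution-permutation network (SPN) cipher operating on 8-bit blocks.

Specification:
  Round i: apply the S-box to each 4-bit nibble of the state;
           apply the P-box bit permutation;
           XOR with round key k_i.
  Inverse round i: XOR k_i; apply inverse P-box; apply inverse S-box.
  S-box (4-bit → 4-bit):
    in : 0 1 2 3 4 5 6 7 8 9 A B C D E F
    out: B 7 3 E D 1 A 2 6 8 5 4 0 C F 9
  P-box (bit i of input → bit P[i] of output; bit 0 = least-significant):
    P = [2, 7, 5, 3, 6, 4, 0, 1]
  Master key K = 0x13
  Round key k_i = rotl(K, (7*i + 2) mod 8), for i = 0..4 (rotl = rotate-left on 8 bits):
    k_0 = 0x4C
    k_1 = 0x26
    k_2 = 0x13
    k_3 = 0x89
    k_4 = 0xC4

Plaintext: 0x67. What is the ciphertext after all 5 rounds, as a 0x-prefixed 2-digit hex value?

0x8A

s_0 = plaintext = 0x67
s_1 = Round(s_0, k_0) = 0xDE
s_2 = Round(s_1, k_1) = 0x89
s_3 = Round(s_2, k_2) = 0x0A
s_4 = Round(s_3, k_3) = 0xFF
s_5 = Round(s_4, k_4) = 0x8A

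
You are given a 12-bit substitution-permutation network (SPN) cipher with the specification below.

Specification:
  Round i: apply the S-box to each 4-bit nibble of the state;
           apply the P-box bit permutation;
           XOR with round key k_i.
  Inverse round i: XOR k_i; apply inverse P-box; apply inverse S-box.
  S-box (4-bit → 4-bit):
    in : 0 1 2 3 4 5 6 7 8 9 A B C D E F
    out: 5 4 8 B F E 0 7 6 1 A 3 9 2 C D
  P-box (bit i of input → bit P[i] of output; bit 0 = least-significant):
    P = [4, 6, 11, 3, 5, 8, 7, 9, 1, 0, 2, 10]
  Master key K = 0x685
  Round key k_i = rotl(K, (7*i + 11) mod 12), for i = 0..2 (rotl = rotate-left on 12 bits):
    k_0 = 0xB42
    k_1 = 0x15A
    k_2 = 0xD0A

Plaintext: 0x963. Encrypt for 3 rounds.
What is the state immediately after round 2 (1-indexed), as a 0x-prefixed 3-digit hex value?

s_0 = plaintext = 0x963
s_1 = Round(s_0, k_0) = 0xB18
s_2 = Round(s_1, k_1) = 0x999
s_3 = Round(s_2, k_2) = 0xD38

0x999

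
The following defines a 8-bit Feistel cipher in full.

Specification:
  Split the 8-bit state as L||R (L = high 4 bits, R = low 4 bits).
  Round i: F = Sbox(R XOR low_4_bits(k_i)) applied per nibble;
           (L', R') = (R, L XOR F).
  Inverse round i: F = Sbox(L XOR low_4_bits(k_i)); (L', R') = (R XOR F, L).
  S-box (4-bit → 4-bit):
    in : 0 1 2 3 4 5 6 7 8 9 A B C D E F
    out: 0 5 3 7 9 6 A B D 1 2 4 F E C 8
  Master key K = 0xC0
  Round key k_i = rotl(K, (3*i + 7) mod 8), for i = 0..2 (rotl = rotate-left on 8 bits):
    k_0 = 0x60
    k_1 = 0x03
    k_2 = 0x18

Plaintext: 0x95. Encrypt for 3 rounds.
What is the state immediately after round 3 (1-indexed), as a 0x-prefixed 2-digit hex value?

0xAC

s_0 = plaintext = 0x95
s_1 = Round(s_0, k_0) = 0x5F
s_2 = Round(s_1, k_1) = 0xFA
s_3 = Round(s_2, k_2) = 0xAC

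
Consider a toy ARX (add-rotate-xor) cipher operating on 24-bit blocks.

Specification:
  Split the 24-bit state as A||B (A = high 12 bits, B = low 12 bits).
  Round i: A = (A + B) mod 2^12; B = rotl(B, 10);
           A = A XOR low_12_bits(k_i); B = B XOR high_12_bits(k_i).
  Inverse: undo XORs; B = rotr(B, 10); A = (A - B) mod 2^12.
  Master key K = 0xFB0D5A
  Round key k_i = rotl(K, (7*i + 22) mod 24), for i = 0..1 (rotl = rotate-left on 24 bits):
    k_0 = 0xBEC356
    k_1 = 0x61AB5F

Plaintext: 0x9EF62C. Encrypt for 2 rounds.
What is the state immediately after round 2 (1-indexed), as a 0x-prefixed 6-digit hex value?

s_0 = plaintext = 0x9EF62C
s_1 = Round(s_0, k_0) = 0x34DA67
s_2 = Round(s_1, k_1) = 0x6EB883

0x6EB883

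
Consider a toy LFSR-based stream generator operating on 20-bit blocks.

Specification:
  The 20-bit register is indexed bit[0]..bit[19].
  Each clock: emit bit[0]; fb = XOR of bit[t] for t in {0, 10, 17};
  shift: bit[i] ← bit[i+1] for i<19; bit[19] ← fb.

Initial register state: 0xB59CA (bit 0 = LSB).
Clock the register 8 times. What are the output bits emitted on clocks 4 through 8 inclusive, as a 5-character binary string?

reg_0 = 0xB59CA
clock 1: out=0, reg = 0xDACE5
clock 2: out=1, reg = 0x6D672
clock 3: out=0, reg = 0x36B39
clock 4: out=1, reg = 0x1B59C
clock 5: out=0, reg = 0x8DACE
clock 6: out=0, reg = 0x46D67
clock 7: out=1, reg = 0x236B3
clock 8: out=1, reg = 0x91B59

10011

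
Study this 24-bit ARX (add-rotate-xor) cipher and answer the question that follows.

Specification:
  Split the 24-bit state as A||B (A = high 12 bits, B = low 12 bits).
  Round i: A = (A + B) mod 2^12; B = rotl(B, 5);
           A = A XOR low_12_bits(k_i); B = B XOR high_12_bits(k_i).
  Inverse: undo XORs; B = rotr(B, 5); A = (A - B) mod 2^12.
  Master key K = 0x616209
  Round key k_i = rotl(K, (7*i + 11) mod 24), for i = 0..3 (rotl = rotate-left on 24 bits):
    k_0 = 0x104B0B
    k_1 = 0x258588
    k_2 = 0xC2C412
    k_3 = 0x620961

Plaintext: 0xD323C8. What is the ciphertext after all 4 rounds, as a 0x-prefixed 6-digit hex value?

0xCBF332

s_0 = plaintext = 0xD323C8
s_1 = Round(s_0, k_0) = 0xBF1803
s_2 = Round(s_1, k_1) = 0x67C228
s_3 = Round(s_2, k_2) = 0xCB6928
s_4 = Round(s_3, k_3) = 0xCBF332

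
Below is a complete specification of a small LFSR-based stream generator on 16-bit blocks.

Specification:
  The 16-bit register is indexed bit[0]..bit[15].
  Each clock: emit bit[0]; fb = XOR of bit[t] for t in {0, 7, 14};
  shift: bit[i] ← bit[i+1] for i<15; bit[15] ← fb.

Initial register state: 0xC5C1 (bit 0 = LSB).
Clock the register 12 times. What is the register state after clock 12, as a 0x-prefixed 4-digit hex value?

reg_0 = 0xC5C1
clock 1: out=1, reg = 0xE2E0
clock 2: out=0, reg = 0x7170
clock 3: out=0, reg = 0xB8B8
clock 4: out=0, reg = 0xDC5C
clock 5: out=0, reg = 0xEE2E
clock 6: out=0, reg = 0xF717
clock 7: out=1, reg = 0x7B8B
clock 8: out=1, reg = 0xBDC5
clock 9: out=1, reg = 0x5EE2
clock 10: out=0, reg = 0x2F71
clock 11: out=1, reg = 0x97B8
clock 12: out=0, reg = 0xCBDC

0xCBDC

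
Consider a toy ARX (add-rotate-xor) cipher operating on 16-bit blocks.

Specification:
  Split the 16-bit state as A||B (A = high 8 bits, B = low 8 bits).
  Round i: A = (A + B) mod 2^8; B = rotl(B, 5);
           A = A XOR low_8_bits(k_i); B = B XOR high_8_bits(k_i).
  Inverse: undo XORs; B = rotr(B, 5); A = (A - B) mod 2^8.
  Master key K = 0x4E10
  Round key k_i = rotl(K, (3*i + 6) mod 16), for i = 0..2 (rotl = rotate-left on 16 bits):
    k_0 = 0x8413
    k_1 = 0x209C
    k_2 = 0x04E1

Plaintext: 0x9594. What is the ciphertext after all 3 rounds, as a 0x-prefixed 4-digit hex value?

s_0 = plaintext = 0x9594
s_1 = Round(s_0, k_0) = 0x3A16
s_2 = Round(s_1, k_1) = 0xCCE2
s_3 = Round(s_2, k_2) = 0x4F58

0x4F58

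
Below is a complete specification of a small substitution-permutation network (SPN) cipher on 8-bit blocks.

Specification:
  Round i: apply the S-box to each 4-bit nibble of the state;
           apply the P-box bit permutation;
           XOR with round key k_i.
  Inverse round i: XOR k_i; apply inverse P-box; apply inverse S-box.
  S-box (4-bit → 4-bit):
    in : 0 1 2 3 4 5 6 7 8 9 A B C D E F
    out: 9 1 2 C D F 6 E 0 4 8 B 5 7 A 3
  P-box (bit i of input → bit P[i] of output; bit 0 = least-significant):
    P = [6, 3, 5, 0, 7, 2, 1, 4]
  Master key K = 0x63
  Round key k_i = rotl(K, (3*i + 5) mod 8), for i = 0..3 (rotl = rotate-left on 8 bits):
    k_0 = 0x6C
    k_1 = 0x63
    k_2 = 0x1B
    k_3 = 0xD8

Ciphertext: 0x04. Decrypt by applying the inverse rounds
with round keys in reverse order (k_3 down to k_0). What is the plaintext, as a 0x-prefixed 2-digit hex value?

s_0 = ciphertext = 0x04
s_1 = InvRound(s_0, k_3) = 0xBF
s_2 = InvRound(s_1, k_2) = 0xF9
s_3 = InvRound(s_2, k_1) = 0x42
s_4 = InvRound(s_3, k_0) = 0x66

0x66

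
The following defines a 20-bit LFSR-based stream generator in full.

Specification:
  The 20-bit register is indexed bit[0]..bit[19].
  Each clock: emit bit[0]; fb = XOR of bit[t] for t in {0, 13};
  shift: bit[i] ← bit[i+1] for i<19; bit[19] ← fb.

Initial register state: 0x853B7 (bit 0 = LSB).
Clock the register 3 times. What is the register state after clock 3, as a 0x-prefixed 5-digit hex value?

0xB0A76

reg_0 = 0x853B7
clock 1: out=1, reg = 0xC29DB
clock 2: out=1, reg = 0x614ED
clock 3: out=1, reg = 0xB0A76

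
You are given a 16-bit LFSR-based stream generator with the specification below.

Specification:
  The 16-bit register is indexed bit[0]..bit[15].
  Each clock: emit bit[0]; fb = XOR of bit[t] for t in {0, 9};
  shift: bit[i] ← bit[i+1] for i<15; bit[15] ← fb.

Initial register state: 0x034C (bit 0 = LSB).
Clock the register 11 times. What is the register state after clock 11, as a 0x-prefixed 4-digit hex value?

reg_0 = 0x034C
clock 1: out=0, reg = 0x81A6
clock 2: out=0, reg = 0x40D3
clock 3: out=1, reg = 0xA069
clock 4: out=1, reg = 0xD034
clock 5: out=0, reg = 0x681A
clock 6: out=0, reg = 0x340D
clock 7: out=1, reg = 0x9A06
clock 8: out=0, reg = 0xCD03
clock 9: out=1, reg = 0xE681
clock 10: out=1, reg = 0x7340
clock 11: out=0, reg = 0xB9A0

0xB9A0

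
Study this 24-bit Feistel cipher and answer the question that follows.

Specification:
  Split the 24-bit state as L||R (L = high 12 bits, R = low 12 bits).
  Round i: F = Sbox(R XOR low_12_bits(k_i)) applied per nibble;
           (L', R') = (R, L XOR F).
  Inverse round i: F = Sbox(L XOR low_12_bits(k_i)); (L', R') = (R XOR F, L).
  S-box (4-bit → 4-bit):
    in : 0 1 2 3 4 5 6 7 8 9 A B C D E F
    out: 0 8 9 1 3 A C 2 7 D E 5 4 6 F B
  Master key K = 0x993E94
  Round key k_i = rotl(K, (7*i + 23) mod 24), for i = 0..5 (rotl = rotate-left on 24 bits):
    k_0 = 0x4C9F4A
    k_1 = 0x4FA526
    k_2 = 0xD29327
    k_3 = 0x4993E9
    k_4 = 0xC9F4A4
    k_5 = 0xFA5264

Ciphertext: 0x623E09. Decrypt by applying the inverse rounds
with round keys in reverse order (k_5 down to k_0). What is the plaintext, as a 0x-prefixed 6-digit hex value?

s_0 = ciphertext = 0x623E09
s_1 = InvRound(s_0, k_5) = 0xD3B623
s_2 = InvRound(s_1, k_4) = 0xBF8D3B
s_3 = InvRound(s_2, k_3) = 0xAB3BF8
s_4 = InvRound(s_3, k_2) = 0x62BAB3
s_5 = InvRound(s_4, k_1) = 0xBB562B
s_6 = InvRound(s_5, k_0) = 0x590BB5

0x590BB5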